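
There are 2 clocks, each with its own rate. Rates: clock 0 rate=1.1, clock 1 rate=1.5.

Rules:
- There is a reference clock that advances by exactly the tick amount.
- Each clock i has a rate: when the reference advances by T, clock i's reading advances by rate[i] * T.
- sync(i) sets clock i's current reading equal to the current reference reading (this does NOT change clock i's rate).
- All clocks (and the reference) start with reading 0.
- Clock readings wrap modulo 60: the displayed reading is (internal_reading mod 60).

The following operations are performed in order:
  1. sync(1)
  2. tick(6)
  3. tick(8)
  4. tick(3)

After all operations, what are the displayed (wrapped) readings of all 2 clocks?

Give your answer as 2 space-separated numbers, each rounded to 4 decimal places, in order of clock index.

After op 1 sync(1): ref=0.0000 raw=[0.0000 0.0000]
After op 2 tick(6): ref=6.0000 raw=[6.6000 9.0000]
After op 3 tick(8): ref=14.0000 raw=[15.4000 21.0000]
After op 4 tick(3): ref=17.0000 raw=[18.7000 25.5000]
Wrap final raw readings (mod 60): 18.7000 mod 60 = 18.7000; 25.5000 mod 60 = 25.5000

Answer: 18.7000 25.5000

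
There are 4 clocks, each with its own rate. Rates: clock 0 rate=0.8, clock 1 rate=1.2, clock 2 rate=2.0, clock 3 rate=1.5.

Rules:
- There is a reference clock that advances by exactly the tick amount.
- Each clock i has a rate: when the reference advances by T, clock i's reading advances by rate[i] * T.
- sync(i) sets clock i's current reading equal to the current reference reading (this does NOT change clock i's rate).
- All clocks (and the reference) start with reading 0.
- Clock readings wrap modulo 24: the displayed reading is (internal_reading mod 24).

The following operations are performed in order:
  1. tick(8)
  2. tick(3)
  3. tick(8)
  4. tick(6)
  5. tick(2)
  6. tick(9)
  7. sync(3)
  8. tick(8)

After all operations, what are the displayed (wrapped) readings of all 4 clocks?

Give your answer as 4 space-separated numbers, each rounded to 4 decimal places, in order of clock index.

Answer: 11.2000 4.8000 16.0000 0.0000

Derivation:
After op 1 tick(8): ref=8.0000 raw=[6.4000 9.6000 16.0000 12.0000]
After op 2 tick(3): ref=11.0000 raw=[8.8000 13.2000 22.0000 16.5000]
After op 3 tick(8): ref=19.0000 raw=[15.2000 22.8000 38.0000 28.5000]
After op 4 tick(6): ref=25.0000 raw=[20.0000 30.0000 50.0000 37.5000]
After op 5 tick(2): ref=27.0000 raw=[21.6000 32.4000 54.0000 40.5000]
After op 6 tick(9): ref=36.0000 raw=[28.8000 43.2000 72.0000 54.0000]
After op 7 sync(3): ref=36.0000 raw=[28.8000 43.2000 72.0000 36.0000]
After op 8 tick(8): ref=44.0000 raw=[35.2000 52.8000 88.0000 48.0000]
Wrap final raw readings (mod 24): 35.2000 mod 24 = 11.2000; 52.8000 mod 24 = 4.8000; 88.0000 mod 24 = 16.0000; 48.0000 mod 24 = 0.0000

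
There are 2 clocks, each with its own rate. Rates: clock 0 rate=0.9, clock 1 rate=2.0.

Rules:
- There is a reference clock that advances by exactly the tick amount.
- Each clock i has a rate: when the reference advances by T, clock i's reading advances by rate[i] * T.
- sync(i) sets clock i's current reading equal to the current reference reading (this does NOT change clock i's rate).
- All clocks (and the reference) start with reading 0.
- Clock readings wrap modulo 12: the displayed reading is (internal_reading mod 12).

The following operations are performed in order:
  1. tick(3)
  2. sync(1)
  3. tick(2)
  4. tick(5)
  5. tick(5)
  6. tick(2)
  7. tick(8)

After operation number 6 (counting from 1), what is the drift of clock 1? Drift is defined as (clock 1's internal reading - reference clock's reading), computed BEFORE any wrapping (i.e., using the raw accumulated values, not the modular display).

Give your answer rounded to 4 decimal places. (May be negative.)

After op 1 tick(3): ref=3.0000 raw=[2.7000 6.0000]
After op 2 sync(1): ref=3.0000 raw=[2.7000 3.0000]
After op 3 tick(2): ref=5.0000 raw=[4.5000 7.0000]
After op 4 tick(5): ref=10.0000 raw=[9.0000 17.0000]
After op 5 tick(5): ref=15.0000 raw=[13.5000 27.0000]
After op 6 tick(2): ref=17.0000 raw=[15.3000 31.0000]
Drift of clock 1 after op 6: 31.0000 - 17.0000 = 14.0000

Answer: 14.0000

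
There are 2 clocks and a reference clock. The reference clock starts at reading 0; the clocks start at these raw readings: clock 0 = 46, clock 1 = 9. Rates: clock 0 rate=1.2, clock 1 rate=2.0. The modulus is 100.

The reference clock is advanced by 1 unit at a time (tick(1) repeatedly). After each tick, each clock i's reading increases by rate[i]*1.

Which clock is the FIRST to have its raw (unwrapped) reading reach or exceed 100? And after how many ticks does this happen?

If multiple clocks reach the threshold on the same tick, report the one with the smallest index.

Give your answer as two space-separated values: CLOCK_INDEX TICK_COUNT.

Answer: 0 45

Derivation:
clock 0: start=46, rate=1.2, needs 100-46 = 54; ticks = ceil(54/1.2) = ceil(45.0000) = 45; reading at tick 45 = 46 + 1.2*45 = 100.0000
clock 1: start=9, rate=2.0, needs 100-9 = 91; ticks = ceil(91/2.0) = ceil(45.5000) = 46; reading at tick 46 = 9 + 2.0*46 = 101.0000
Minimum tick count = 45; winners = [0]; smallest index = 0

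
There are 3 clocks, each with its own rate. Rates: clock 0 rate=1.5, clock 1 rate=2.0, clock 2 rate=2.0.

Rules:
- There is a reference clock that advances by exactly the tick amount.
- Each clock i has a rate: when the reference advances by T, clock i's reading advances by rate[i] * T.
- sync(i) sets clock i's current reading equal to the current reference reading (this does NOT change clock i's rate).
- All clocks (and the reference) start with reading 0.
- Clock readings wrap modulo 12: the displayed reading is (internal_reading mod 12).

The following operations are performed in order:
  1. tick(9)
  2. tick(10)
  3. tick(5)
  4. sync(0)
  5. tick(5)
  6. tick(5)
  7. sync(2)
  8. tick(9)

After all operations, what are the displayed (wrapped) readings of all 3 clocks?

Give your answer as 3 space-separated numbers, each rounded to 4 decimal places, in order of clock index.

Answer: 4.5000 2.0000 4.0000

Derivation:
After op 1 tick(9): ref=9.0000 raw=[13.5000 18.0000 18.0000]
After op 2 tick(10): ref=19.0000 raw=[28.5000 38.0000 38.0000]
After op 3 tick(5): ref=24.0000 raw=[36.0000 48.0000 48.0000]
After op 4 sync(0): ref=24.0000 raw=[24.0000 48.0000 48.0000]
After op 5 tick(5): ref=29.0000 raw=[31.5000 58.0000 58.0000]
After op 6 tick(5): ref=34.0000 raw=[39.0000 68.0000 68.0000]
After op 7 sync(2): ref=34.0000 raw=[39.0000 68.0000 34.0000]
After op 8 tick(9): ref=43.0000 raw=[52.5000 86.0000 52.0000]
Wrap final raw readings (mod 12): 52.5000 mod 12 = 4.5000; 86.0000 mod 12 = 2.0000; 52.0000 mod 12 = 4.0000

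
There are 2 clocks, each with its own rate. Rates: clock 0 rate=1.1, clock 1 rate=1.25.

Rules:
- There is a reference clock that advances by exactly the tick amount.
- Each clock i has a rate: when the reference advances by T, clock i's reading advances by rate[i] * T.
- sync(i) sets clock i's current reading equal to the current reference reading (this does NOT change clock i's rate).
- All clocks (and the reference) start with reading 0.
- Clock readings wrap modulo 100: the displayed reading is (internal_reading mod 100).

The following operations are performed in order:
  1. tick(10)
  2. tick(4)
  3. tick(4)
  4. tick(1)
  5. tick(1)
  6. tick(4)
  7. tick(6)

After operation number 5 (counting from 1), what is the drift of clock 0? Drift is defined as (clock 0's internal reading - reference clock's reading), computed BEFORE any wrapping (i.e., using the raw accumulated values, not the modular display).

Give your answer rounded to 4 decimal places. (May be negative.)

After op 1 tick(10): ref=10.0000 raw=[11.0000 12.5000]
After op 2 tick(4): ref=14.0000 raw=[15.4000 17.5000]
After op 3 tick(4): ref=18.0000 raw=[19.8000 22.5000]
After op 4 tick(1): ref=19.0000 raw=[20.9000 23.7500]
After op 5 tick(1): ref=20.0000 raw=[22.0000 25.0000]
Drift of clock 0 after op 5: 22.0000 - 20.0000 = 2.0000

Answer: 2.0000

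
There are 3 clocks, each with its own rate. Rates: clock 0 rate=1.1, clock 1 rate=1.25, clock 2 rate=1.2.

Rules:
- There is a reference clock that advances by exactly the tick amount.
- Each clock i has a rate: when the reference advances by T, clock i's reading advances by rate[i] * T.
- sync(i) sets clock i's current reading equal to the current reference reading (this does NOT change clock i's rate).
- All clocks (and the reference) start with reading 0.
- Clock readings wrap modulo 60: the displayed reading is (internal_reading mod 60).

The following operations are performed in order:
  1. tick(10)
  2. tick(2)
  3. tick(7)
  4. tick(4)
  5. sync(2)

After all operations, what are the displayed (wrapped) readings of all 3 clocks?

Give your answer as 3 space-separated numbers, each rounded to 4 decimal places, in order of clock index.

Answer: 25.3000 28.7500 23.0000

Derivation:
After op 1 tick(10): ref=10.0000 raw=[11.0000 12.5000 12.0000]
After op 2 tick(2): ref=12.0000 raw=[13.2000 15.0000 14.4000]
After op 3 tick(7): ref=19.0000 raw=[20.9000 23.7500 22.8000]
After op 4 tick(4): ref=23.0000 raw=[25.3000 28.7500 27.6000]
After op 5 sync(2): ref=23.0000 raw=[25.3000 28.7500 23.0000]
Wrap final raw readings (mod 60): 25.3000 mod 60 = 25.3000; 28.7500 mod 60 = 28.7500; 23.0000 mod 60 = 23.0000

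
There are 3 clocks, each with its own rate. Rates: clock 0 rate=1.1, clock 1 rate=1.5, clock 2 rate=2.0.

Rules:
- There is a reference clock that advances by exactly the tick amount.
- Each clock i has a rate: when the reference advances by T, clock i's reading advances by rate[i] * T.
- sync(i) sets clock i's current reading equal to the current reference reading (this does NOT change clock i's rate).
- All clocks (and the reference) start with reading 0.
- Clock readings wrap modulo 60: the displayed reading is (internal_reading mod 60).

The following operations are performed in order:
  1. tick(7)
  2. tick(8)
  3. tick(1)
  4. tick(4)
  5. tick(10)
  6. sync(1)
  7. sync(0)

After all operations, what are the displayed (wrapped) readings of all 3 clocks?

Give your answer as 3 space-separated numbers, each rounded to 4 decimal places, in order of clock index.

After op 1 tick(7): ref=7.0000 raw=[7.7000 10.5000 14.0000]
After op 2 tick(8): ref=15.0000 raw=[16.5000 22.5000 30.0000]
After op 3 tick(1): ref=16.0000 raw=[17.6000 24.0000 32.0000]
After op 4 tick(4): ref=20.0000 raw=[22.0000 30.0000 40.0000]
After op 5 tick(10): ref=30.0000 raw=[33.0000 45.0000 60.0000]
After op 6 sync(1): ref=30.0000 raw=[33.0000 30.0000 60.0000]
After op 7 sync(0): ref=30.0000 raw=[30.0000 30.0000 60.0000]
Wrap final raw readings (mod 60): 30.0000 mod 60 = 30.0000; 30.0000 mod 60 = 30.0000; 60.0000 mod 60 = 0.0000

Answer: 30.0000 30.0000 0.0000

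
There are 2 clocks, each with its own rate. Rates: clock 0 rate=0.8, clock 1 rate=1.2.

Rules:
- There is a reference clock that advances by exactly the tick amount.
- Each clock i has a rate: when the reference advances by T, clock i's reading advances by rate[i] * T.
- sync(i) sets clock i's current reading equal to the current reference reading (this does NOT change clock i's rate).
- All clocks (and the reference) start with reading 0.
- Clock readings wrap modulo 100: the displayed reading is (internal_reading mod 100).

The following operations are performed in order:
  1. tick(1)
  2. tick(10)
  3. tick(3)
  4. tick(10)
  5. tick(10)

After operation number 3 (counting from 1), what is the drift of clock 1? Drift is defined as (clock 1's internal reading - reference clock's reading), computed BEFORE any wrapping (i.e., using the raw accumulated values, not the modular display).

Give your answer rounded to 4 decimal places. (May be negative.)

Answer: 2.8000

Derivation:
After op 1 tick(1): ref=1.0000 raw=[0.8000 1.2000]
After op 2 tick(10): ref=11.0000 raw=[8.8000 13.2000]
After op 3 tick(3): ref=14.0000 raw=[11.2000 16.8000]
Drift of clock 1 after op 3: 16.8000 - 14.0000 = 2.8000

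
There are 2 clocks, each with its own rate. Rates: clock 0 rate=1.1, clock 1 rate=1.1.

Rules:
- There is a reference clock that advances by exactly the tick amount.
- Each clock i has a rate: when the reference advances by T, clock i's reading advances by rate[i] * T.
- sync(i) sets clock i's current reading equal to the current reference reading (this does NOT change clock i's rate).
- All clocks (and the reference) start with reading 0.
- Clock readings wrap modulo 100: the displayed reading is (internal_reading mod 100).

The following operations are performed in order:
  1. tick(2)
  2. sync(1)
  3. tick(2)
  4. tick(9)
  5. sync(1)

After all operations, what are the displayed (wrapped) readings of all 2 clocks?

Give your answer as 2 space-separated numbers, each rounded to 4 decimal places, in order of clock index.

Answer: 14.3000 13.0000

Derivation:
After op 1 tick(2): ref=2.0000 raw=[2.2000 2.2000]
After op 2 sync(1): ref=2.0000 raw=[2.2000 2.0000]
After op 3 tick(2): ref=4.0000 raw=[4.4000 4.2000]
After op 4 tick(9): ref=13.0000 raw=[14.3000 14.1000]
After op 5 sync(1): ref=13.0000 raw=[14.3000 13.0000]
Wrap final raw readings (mod 100): 14.3000 mod 100 = 14.3000; 13.0000 mod 100 = 13.0000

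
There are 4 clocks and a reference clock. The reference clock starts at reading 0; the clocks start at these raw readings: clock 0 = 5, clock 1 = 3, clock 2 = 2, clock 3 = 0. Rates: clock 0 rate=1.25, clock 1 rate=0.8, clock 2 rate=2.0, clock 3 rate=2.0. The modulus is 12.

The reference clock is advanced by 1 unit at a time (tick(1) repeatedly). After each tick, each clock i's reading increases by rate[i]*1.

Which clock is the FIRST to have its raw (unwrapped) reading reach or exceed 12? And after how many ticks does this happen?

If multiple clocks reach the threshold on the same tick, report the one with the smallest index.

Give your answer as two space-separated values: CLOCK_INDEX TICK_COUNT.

clock 0: start=5, rate=1.25, needs 12-5 = 7; ticks = ceil(7/1.25) = ceil(5.6000) = 6; reading at tick 6 = 5 + 1.25*6 = 12.5000
clock 1: start=3, rate=0.8, needs 12-3 = 9; ticks = ceil(9/0.8) = ceil(11.2500) = 12; reading at tick 12 = 3 + 0.8*12 = 12.6000
clock 2: start=2, rate=2.0, needs 12-2 = 10; ticks = ceil(10/2.0) = ceil(5.0000) = 5; reading at tick 5 = 2 + 2.0*5 = 12.0000
clock 3: start=0, rate=2.0, needs 12-0 = 12; ticks = ceil(12/2.0) = ceil(6.0000) = 6; reading at tick 6 = 0 + 2.0*6 = 12.0000
Minimum tick count = 5; winners = [2]; smallest index = 2

Answer: 2 5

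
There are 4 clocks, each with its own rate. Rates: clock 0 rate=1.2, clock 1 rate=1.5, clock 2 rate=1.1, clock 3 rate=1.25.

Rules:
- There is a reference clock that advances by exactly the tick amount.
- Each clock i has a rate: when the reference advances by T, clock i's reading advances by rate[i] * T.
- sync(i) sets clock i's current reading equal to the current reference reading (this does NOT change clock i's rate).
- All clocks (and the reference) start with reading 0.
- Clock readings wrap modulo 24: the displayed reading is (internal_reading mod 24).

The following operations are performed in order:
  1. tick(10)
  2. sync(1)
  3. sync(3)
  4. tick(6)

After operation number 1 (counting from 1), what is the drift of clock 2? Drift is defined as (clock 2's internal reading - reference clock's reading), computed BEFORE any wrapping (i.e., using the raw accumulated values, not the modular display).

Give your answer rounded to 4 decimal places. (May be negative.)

Answer: 1.0000

Derivation:
After op 1 tick(10): ref=10.0000 raw=[12.0000 15.0000 11.0000 12.5000]
Drift of clock 2 after op 1: 11.0000 - 10.0000 = 1.0000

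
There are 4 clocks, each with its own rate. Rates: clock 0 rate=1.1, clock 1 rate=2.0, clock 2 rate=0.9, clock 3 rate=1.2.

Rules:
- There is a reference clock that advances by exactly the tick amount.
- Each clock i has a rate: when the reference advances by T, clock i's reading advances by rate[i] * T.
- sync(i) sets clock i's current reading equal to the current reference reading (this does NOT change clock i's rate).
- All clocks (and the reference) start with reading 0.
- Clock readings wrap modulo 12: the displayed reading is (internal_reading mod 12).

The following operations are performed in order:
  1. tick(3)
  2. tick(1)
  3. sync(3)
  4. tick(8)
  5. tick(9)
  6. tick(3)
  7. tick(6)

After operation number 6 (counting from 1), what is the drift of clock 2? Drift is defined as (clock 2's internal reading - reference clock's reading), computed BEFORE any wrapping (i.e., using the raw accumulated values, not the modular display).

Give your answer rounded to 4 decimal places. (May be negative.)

Answer: -2.4000

Derivation:
After op 1 tick(3): ref=3.0000 raw=[3.3000 6.0000 2.7000 3.6000]
After op 2 tick(1): ref=4.0000 raw=[4.4000 8.0000 3.6000 4.8000]
After op 3 sync(3): ref=4.0000 raw=[4.4000 8.0000 3.6000 4.0000]
After op 4 tick(8): ref=12.0000 raw=[13.2000 24.0000 10.8000 13.6000]
After op 5 tick(9): ref=21.0000 raw=[23.1000 42.0000 18.9000 24.4000]
After op 6 tick(3): ref=24.0000 raw=[26.4000 48.0000 21.6000 28.0000]
Drift of clock 2 after op 6: 21.6000 - 24.0000 = -2.4000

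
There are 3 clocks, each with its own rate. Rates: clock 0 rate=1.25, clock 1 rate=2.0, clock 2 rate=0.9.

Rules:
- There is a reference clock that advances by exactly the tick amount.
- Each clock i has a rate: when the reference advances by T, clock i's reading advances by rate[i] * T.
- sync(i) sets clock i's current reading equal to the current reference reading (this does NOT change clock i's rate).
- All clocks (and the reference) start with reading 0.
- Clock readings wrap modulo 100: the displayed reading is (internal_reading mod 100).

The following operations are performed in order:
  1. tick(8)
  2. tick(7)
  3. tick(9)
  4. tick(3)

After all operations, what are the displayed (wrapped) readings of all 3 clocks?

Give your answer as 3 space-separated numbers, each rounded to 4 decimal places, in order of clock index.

After op 1 tick(8): ref=8.0000 raw=[10.0000 16.0000 7.2000]
After op 2 tick(7): ref=15.0000 raw=[18.7500 30.0000 13.5000]
After op 3 tick(9): ref=24.0000 raw=[30.0000 48.0000 21.6000]
After op 4 tick(3): ref=27.0000 raw=[33.7500 54.0000 24.3000]
Wrap final raw readings (mod 100): 33.7500 mod 100 = 33.7500; 54.0000 mod 100 = 54.0000; 24.3000 mod 100 = 24.3000

Answer: 33.7500 54.0000 24.3000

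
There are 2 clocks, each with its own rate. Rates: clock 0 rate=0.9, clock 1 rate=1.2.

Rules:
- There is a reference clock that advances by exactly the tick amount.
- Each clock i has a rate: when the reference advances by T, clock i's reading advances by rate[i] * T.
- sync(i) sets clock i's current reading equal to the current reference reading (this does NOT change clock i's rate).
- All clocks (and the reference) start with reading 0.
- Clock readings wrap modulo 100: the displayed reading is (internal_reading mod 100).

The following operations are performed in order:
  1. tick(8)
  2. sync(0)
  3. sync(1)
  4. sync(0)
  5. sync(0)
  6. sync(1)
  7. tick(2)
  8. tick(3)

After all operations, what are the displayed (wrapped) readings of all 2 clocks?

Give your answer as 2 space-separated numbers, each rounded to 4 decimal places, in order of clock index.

Answer: 12.5000 14.0000

Derivation:
After op 1 tick(8): ref=8.0000 raw=[7.2000 9.6000]
After op 2 sync(0): ref=8.0000 raw=[8.0000 9.6000]
After op 3 sync(1): ref=8.0000 raw=[8.0000 8.0000]
After op 4 sync(0): ref=8.0000 raw=[8.0000 8.0000]
After op 5 sync(0): ref=8.0000 raw=[8.0000 8.0000]
After op 6 sync(1): ref=8.0000 raw=[8.0000 8.0000]
After op 7 tick(2): ref=10.0000 raw=[9.8000 10.4000]
After op 8 tick(3): ref=13.0000 raw=[12.5000 14.0000]
Wrap final raw readings (mod 100): 12.5000 mod 100 = 12.5000; 14.0000 mod 100 = 14.0000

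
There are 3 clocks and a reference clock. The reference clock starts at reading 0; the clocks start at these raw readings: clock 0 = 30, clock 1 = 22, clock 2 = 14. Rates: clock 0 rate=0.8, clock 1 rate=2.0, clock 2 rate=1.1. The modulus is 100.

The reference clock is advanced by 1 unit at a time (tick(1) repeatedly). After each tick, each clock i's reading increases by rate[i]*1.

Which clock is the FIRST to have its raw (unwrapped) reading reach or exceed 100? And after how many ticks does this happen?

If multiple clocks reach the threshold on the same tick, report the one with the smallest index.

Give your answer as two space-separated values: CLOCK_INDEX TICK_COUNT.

Answer: 1 39

Derivation:
clock 0: start=30, rate=0.8, needs 100-30 = 70; ticks = ceil(70/0.8) = ceil(87.5000) = 88; reading at tick 88 = 30 + 0.8*88 = 100.4000
clock 1: start=22, rate=2.0, needs 100-22 = 78; ticks = ceil(78/2.0) = ceil(39.0000) = 39; reading at tick 39 = 22 + 2.0*39 = 100.0000
clock 2: start=14, rate=1.1, needs 100-14 = 86; ticks = ceil(86/1.1) = ceil(78.1818) = 79; reading at tick 79 = 14 + 1.1*79 = 100.9000
Minimum tick count = 39; winners = [1]; smallest index = 1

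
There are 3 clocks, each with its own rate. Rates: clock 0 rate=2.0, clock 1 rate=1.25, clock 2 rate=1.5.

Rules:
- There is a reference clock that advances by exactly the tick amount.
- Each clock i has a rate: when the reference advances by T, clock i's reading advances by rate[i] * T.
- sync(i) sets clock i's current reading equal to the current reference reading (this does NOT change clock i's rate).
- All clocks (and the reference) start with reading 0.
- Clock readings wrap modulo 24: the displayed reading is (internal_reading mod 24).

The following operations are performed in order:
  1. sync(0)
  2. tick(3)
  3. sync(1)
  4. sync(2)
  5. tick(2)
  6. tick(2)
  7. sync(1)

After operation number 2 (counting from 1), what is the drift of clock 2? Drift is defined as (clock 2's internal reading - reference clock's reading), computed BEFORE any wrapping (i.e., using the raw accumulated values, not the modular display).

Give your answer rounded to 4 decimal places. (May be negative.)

After op 1 sync(0): ref=0.0000 raw=[0.0000 0.0000 0.0000]
After op 2 tick(3): ref=3.0000 raw=[6.0000 3.7500 4.5000]
Drift of clock 2 after op 2: 4.5000 - 3.0000 = 1.5000

Answer: 1.5000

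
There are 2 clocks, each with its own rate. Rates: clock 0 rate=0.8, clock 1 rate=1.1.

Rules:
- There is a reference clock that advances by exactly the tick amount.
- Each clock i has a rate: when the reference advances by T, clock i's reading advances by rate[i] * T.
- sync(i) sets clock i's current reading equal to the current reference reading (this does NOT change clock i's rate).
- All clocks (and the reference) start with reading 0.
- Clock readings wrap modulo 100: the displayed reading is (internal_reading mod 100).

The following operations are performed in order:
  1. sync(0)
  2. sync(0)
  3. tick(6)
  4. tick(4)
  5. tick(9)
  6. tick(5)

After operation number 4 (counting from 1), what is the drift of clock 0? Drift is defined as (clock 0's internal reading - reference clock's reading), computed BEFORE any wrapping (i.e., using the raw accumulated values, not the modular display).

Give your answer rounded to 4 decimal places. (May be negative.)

After op 1 sync(0): ref=0.0000 raw=[0.0000 0.0000]
After op 2 sync(0): ref=0.0000 raw=[0.0000 0.0000]
After op 3 tick(6): ref=6.0000 raw=[4.8000 6.6000]
After op 4 tick(4): ref=10.0000 raw=[8.0000 11.0000]
Drift of clock 0 after op 4: 8.0000 - 10.0000 = -2.0000

Answer: -2.0000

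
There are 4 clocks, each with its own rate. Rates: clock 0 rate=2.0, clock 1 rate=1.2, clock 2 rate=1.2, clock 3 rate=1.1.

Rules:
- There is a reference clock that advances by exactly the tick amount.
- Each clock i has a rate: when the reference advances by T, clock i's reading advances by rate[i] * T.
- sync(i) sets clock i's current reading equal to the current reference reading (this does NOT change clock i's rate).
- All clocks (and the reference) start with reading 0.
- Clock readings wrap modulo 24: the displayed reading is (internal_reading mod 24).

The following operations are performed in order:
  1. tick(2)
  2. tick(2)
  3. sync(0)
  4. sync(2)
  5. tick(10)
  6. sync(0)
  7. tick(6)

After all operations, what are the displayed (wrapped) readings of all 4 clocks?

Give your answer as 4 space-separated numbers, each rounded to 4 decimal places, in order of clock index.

After op 1 tick(2): ref=2.0000 raw=[4.0000 2.4000 2.4000 2.2000]
After op 2 tick(2): ref=4.0000 raw=[8.0000 4.8000 4.8000 4.4000]
After op 3 sync(0): ref=4.0000 raw=[4.0000 4.8000 4.8000 4.4000]
After op 4 sync(2): ref=4.0000 raw=[4.0000 4.8000 4.0000 4.4000]
After op 5 tick(10): ref=14.0000 raw=[24.0000 16.8000 16.0000 15.4000]
After op 6 sync(0): ref=14.0000 raw=[14.0000 16.8000 16.0000 15.4000]
After op 7 tick(6): ref=20.0000 raw=[26.0000 24.0000 23.2000 22.0000]
Wrap final raw readings (mod 24): 26.0000 mod 24 = 2.0000; 24.0000 mod 24 = 0.0000; 23.2000 mod 24 = 23.2000; 22.0000 mod 24 = 22.0000

Answer: 2.0000 0.0000 23.2000 22.0000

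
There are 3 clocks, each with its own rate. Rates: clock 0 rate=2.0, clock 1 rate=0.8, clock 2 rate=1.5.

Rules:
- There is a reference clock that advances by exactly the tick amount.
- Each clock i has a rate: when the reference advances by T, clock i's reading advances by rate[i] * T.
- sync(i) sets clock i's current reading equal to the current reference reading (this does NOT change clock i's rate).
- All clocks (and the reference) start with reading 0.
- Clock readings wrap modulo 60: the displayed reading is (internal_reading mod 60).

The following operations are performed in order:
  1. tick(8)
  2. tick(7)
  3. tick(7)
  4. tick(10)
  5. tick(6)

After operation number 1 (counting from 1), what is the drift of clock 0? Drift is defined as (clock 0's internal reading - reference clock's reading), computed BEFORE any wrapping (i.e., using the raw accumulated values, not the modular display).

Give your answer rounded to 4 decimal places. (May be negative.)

After op 1 tick(8): ref=8.0000 raw=[16.0000 6.4000 12.0000]
Drift of clock 0 after op 1: 16.0000 - 8.0000 = 8.0000

Answer: 8.0000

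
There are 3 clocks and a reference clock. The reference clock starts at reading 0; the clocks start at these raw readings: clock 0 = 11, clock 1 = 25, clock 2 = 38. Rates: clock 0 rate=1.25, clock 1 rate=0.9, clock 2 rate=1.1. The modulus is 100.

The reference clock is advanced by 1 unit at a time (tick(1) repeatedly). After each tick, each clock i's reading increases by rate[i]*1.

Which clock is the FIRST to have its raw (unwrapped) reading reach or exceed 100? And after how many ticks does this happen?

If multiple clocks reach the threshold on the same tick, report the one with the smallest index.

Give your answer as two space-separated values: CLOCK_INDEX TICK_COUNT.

clock 0: start=11, rate=1.25, needs 100-11 = 89; ticks = ceil(89/1.25) = ceil(71.2000) = 72; reading at tick 72 = 11 + 1.25*72 = 101.0000
clock 1: start=25, rate=0.9, needs 100-25 = 75; ticks = ceil(75/0.9) = ceil(83.3333) = 84; reading at tick 84 = 25 + 0.9*84 = 100.6000
clock 2: start=38, rate=1.1, needs 100-38 = 62; ticks = ceil(62/1.1) = ceil(56.3636) = 57; reading at tick 57 = 38 + 1.1*57 = 100.7000
Minimum tick count = 57; winners = [2]; smallest index = 2

Answer: 2 57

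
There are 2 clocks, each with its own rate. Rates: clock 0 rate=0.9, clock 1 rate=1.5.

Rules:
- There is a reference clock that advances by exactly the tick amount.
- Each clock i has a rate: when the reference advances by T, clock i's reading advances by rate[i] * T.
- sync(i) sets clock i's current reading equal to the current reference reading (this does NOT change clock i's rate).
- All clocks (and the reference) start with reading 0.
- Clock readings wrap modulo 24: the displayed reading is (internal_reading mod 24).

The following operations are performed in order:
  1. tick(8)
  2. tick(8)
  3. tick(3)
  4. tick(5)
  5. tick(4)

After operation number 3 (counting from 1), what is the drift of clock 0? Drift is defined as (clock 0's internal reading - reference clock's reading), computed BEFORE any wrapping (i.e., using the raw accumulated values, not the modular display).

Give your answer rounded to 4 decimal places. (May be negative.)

Answer: -1.9000

Derivation:
After op 1 tick(8): ref=8.0000 raw=[7.2000 12.0000]
After op 2 tick(8): ref=16.0000 raw=[14.4000 24.0000]
After op 3 tick(3): ref=19.0000 raw=[17.1000 28.5000]
Drift of clock 0 after op 3: 17.1000 - 19.0000 = -1.9000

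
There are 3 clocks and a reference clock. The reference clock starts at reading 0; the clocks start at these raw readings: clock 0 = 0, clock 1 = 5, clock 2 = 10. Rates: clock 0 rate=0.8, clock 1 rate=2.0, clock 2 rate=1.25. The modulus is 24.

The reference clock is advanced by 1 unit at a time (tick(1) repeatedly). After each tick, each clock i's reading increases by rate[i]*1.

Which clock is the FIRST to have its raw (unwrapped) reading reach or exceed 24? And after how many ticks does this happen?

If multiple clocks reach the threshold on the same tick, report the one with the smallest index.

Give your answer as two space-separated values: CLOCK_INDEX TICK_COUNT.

clock 0: start=0, rate=0.8, needs 24-0 = 24; ticks = ceil(24/0.8) = ceil(30.0000) = 30; reading at tick 30 = 0 + 0.8*30 = 24.0000
clock 1: start=5, rate=2.0, needs 24-5 = 19; ticks = ceil(19/2.0) = ceil(9.5000) = 10; reading at tick 10 = 5 + 2.0*10 = 25.0000
clock 2: start=10, rate=1.25, needs 24-10 = 14; ticks = ceil(14/1.25) = ceil(11.2000) = 12; reading at tick 12 = 10 + 1.25*12 = 25.0000
Minimum tick count = 10; winners = [1]; smallest index = 1

Answer: 1 10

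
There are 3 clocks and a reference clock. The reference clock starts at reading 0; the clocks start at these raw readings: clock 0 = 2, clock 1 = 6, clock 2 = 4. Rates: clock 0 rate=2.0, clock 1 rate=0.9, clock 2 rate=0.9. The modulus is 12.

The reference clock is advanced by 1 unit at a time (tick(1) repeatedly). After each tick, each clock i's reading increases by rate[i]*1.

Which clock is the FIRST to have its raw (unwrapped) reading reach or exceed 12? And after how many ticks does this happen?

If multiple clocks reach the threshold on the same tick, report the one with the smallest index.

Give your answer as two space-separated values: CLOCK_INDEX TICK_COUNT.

Answer: 0 5

Derivation:
clock 0: start=2, rate=2.0, needs 12-2 = 10; ticks = ceil(10/2.0) = ceil(5.0000) = 5; reading at tick 5 = 2 + 2.0*5 = 12.0000
clock 1: start=6, rate=0.9, needs 12-6 = 6; ticks = ceil(6/0.9) = ceil(6.6667) = 7; reading at tick 7 = 6 + 0.9*7 = 12.3000
clock 2: start=4, rate=0.9, needs 12-4 = 8; ticks = ceil(8/0.9) = ceil(8.8889) = 9; reading at tick 9 = 4 + 0.9*9 = 12.1000
Minimum tick count = 5; winners = [0]; smallest index = 0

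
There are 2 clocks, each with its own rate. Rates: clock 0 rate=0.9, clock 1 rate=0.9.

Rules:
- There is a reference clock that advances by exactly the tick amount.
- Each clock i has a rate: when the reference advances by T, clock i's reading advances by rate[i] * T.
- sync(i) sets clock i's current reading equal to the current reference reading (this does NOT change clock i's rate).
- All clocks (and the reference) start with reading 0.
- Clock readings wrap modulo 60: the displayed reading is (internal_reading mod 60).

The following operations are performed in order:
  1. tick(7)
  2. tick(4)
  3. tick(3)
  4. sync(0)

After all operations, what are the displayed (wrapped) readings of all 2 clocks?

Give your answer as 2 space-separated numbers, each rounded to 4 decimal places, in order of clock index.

After op 1 tick(7): ref=7.0000 raw=[6.3000 6.3000]
After op 2 tick(4): ref=11.0000 raw=[9.9000 9.9000]
After op 3 tick(3): ref=14.0000 raw=[12.6000 12.6000]
After op 4 sync(0): ref=14.0000 raw=[14.0000 12.6000]
Wrap final raw readings (mod 60): 14.0000 mod 60 = 14.0000; 12.6000 mod 60 = 12.6000

Answer: 14.0000 12.6000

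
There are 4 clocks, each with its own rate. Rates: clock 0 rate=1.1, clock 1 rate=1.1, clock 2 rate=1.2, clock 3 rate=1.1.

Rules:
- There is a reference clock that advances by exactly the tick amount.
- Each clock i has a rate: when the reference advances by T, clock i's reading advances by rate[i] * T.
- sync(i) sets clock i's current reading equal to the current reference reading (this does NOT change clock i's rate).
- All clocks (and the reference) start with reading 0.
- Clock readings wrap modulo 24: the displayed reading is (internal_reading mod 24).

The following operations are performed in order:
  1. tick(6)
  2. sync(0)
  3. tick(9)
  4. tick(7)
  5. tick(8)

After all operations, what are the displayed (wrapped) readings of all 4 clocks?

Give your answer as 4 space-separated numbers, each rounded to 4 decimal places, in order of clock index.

After op 1 tick(6): ref=6.0000 raw=[6.6000 6.6000 7.2000 6.6000]
After op 2 sync(0): ref=6.0000 raw=[6.0000 6.6000 7.2000 6.6000]
After op 3 tick(9): ref=15.0000 raw=[15.9000 16.5000 18.0000 16.5000]
After op 4 tick(7): ref=22.0000 raw=[23.6000 24.2000 26.4000 24.2000]
After op 5 tick(8): ref=30.0000 raw=[32.4000 33.0000 36.0000 33.0000]
Wrap final raw readings (mod 24): 32.4000 mod 24 = 8.4000; 33.0000 mod 24 = 9.0000; 36.0000 mod 24 = 12.0000; 33.0000 mod 24 = 9.0000

Answer: 8.4000 9.0000 12.0000 9.0000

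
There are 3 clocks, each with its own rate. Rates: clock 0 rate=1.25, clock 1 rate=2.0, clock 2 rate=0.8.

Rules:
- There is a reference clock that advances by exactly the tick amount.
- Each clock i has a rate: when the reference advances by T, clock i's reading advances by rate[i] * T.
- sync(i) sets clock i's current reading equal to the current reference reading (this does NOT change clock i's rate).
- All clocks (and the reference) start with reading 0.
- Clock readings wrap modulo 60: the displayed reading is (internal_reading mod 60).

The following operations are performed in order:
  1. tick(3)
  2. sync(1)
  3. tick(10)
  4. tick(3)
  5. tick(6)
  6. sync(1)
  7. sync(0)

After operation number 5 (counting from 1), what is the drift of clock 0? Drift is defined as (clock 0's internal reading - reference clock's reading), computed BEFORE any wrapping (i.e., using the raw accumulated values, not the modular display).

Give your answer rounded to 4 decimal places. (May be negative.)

Answer: 5.5000

Derivation:
After op 1 tick(3): ref=3.0000 raw=[3.7500 6.0000 2.4000]
After op 2 sync(1): ref=3.0000 raw=[3.7500 3.0000 2.4000]
After op 3 tick(10): ref=13.0000 raw=[16.2500 23.0000 10.4000]
After op 4 tick(3): ref=16.0000 raw=[20.0000 29.0000 12.8000]
After op 5 tick(6): ref=22.0000 raw=[27.5000 41.0000 17.6000]
Drift of clock 0 after op 5: 27.5000 - 22.0000 = 5.5000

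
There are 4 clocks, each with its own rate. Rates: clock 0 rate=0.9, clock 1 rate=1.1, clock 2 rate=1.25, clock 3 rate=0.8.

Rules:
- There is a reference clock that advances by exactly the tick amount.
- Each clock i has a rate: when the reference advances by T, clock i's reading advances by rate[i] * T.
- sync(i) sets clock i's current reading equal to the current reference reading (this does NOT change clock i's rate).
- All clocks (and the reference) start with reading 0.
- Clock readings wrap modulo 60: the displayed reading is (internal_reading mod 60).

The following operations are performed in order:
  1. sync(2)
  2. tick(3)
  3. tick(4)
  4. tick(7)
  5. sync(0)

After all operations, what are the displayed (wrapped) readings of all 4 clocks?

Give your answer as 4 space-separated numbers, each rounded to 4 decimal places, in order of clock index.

After op 1 sync(2): ref=0.0000 raw=[0.0000 0.0000 0.0000 0.0000]
After op 2 tick(3): ref=3.0000 raw=[2.7000 3.3000 3.7500 2.4000]
After op 3 tick(4): ref=7.0000 raw=[6.3000 7.7000 8.7500 5.6000]
After op 4 tick(7): ref=14.0000 raw=[12.6000 15.4000 17.5000 11.2000]
After op 5 sync(0): ref=14.0000 raw=[14.0000 15.4000 17.5000 11.2000]
Wrap final raw readings (mod 60): 14.0000 mod 60 = 14.0000; 15.4000 mod 60 = 15.4000; 17.5000 mod 60 = 17.5000; 11.2000 mod 60 = 11.2000

Answer: 14.0000 15.4000 17.5000 11.2000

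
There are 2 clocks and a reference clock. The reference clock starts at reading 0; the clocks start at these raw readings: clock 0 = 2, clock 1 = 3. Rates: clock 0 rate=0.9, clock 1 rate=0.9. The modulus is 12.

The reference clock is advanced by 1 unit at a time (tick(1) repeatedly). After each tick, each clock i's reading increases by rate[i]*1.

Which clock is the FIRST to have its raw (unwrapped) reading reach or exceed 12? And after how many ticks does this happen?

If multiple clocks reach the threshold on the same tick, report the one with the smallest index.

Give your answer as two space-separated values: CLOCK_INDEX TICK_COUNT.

Answer: 1 10

Derivation:
clock 0: start=2, rate=0.9, needs 12-2 = 10; ticks = ceil(10/0.9) = ceil(11.1111) = 12; reading at tick 12 = 2 + 0.9*12 = 12.8000
clock 1: start=3, rate=0.9, needs 12-3 = 9; ticks = ceil(9/0.9) = ceil(10.0000) = 10; reading at tick 10 = 3 + 0.9*10 = 12.0000
Minimum tick count = 10; winners = [1]; smallest index = 1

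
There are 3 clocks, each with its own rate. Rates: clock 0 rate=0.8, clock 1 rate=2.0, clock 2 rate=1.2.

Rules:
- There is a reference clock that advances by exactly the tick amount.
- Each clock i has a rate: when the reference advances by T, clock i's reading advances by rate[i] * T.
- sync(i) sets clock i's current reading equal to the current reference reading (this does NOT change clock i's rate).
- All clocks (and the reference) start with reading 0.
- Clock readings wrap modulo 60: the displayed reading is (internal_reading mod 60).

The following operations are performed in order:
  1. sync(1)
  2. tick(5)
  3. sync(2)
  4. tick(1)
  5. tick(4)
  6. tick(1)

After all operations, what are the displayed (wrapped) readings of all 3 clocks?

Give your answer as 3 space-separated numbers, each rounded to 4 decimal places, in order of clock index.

After op 1 sync(1): ref=0.0000 raw=[0.0000 0.0000 0.0000]
After op 2 tick(5): ref=5.0000 raw=[4.0000 10.0000 6.0000]
After op 3 sync(2): ref=5.0000 raw=[4.0000 10.0000 5.0000]
After op 4 tick(1): ref=6.0000 raw=[4.8000 12.0000 6.2000]
After op 5 tick(4): ref=10.0000 raw=[8.0000 20.0000 11.0000]
After op 6 tick(1): ref=11.0000 raw=[8.8000 22.0000 12.2000]
Wrap final raw readings (mod 60): 8.8000 mod 60 = 8.8000; 22.0000 mod 60 = 22.0000; 12.2000 mod 60 = 12.2000

Answer: 8.8000 22.0000 12.2000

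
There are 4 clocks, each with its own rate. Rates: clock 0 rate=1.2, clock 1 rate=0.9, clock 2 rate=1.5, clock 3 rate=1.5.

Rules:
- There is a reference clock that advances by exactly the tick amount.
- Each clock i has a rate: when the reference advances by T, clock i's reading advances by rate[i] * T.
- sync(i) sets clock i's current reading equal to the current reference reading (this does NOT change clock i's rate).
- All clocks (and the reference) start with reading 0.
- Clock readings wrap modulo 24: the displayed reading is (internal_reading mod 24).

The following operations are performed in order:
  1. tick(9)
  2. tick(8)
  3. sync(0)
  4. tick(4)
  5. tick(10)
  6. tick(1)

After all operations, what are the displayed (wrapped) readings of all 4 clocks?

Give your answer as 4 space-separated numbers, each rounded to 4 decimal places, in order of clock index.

Answer: 11.0000 4.8000 0.0000 0.0000

Derivation:
After op 1 tick(9): ref=9.0000 raw=[10.8000 8.1000 13.5000 13.5000]
After op 2 tick(8): ref=17.0000 raw=[20.4000 15.3000 25.5000 25.5000]
After op 3 sync(0): ref=17.0000 raw=[17.0000 15.3000 25.5000 25.5000]
After op 4 tick(4): ref=21.0000 raw=[21.8000 18.9000 31.5000 31.5000]
After op 5 tick(10): ref=31.0000 raw=[33.8000 27.9000 46.5000 46.5000]
After op 6 tick(1): ref=32.0000 raw=[35.0000 28.8000 48.0000 48.0000]
Wrap final raw readings (mod 24): 35.0000 mod 24 = 11.0000; 28.8000 mod 24 = 4.8000; 48.0000 mod 24 = 0.0000; 48.0000 mod 24 = 0.0000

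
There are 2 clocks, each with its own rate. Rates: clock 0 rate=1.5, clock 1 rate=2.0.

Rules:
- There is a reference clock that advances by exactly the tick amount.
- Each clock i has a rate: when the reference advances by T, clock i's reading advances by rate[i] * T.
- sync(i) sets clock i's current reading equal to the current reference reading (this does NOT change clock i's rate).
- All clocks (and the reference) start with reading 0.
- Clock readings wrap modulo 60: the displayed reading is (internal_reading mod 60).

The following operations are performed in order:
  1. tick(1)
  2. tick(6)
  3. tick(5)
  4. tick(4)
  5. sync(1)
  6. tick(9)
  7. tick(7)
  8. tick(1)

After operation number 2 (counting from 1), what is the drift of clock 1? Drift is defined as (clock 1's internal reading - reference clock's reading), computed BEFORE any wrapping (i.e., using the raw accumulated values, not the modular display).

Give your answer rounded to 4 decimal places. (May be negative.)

Answer: 7.0000

Derivation:
After op 1 tick(1): ref=1.0000 raw=[1.5000 2.0000]
After op 2 tick(6): ref=7.0000 raw=[10.5000 14.0000]
Drift of clock 1 after op 2: 14.0000 - 7.0000 = 7.0000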